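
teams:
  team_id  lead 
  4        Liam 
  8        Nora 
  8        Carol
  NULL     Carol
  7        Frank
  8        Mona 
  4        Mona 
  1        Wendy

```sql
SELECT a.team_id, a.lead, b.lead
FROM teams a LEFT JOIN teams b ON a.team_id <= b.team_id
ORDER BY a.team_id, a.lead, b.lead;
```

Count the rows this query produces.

33

LEFT JOIN keeps every row from `teams a`; unmatched rows get NULL for `teams b`'s columns.
Matching on a.team_id <= b.team_id. A NULL in a compared column never satisfies the condition.
Matched pairs: 32; unmatched a rows kept: 1.
Total: 32 matched + 1 padded = 33 rows.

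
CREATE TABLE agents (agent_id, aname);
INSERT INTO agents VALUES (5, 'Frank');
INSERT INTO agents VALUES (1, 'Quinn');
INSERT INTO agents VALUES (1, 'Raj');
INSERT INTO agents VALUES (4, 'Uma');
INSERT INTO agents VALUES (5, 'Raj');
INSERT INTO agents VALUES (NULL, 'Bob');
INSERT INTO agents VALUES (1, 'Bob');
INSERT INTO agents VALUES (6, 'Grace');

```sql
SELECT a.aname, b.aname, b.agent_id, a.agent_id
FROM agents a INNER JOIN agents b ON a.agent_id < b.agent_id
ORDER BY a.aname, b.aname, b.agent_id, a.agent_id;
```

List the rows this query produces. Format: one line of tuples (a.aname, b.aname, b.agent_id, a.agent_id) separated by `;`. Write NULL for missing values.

INNER JOIN keeps only pairs where the ON condition holds.
Matching on a.agent_id < b.agent_id. A NULL in a compared column never satisfies the condition.
- a (agent_id=5) pairs with 1 row(s) of b.
- a (agent_id=1) pairs with 4 row(s) of b.
- a (agent_id=1) pairs with 4 row(s) of b.
- a (agent_id=4) pairs with 3 row(s) of b.
- a (agent_id=5) pairs with 1 row(s) of b.
- a (agent_id=NULL) has no partner → excluded.
- a (agent_id=1) pairs with 4 row(s) of b.
- a (agent_id=6) has no partner → excluded.

(Bob, Frank, 5, 1); (Bob, Grace, 6, 1); (Bob, Raj, 5, 1); (Bob, Uma, 4, 1); (Frank, Grace, 6, 5); (Quinn, Frank, 5, 1); (Quinn, Grace, 6, 1); (Quinn, Raj, 5, 1); (Quinn, Uma, 4, 1); (Raj, Frank, 5, 1); (Raj, Grace, 6, 1); (Raj, Grace, 6, 5); (Raj, Raj, 5, 1); (Raj, Uma, 4, 1); (Uma, Frank, 5, 4); (Uma, Grace, 6, 4); (Uma, Raj, 5, 4)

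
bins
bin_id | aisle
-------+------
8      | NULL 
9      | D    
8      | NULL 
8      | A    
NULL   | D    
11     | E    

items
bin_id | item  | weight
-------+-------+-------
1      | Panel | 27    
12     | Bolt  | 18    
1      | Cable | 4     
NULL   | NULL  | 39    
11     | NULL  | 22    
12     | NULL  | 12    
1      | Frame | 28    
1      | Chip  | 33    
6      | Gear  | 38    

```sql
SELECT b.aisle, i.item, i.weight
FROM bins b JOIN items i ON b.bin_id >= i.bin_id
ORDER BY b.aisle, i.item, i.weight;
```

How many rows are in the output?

26

INNER JOIN keeps only pairs where the ON condition holds.
Matching on b.bin_id >= i.bin_id. A NULL in a compared column never satisfies the condition.
- b row (bin_id=8): matches 5 i row(s) → 5 output row(s).
- b row (bin_id=9): matches 5 i row(s) → 5 output row(s).
- b row (bin_id=8): matches 5 i row(s) → 5 output row(s).
- b row (bin_id=8): matches 5 i row(s) → 5 output row(s).
- b row (bin_id=NULL): no match → dropped.
- b row (bin_id=11): matches 6 i row(s) → 6 output row(s).
Total: 26 rows.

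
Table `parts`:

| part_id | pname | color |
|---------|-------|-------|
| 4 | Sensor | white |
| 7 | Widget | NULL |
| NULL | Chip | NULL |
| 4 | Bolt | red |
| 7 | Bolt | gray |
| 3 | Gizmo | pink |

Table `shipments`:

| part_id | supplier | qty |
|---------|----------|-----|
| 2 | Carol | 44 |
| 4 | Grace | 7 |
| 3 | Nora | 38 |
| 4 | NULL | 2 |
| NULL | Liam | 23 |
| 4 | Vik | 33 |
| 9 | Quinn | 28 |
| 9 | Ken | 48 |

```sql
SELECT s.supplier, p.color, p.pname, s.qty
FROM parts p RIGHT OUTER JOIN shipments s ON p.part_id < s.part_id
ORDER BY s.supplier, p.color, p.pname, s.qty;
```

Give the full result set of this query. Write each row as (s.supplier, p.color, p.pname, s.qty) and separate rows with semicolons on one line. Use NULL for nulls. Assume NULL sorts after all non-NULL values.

RIGHT JOIN keeps every row from `shipments`; unmatched rows get NULL for `parts`'s columns.
Matching on p.part_id < s.part_id. A NULL in a compared column never satisfies the condition.
- p[0] part_id=4 → 2 match(es) in s → 2 row(s).
- p[1] part_id=7 → 2 match(es) in s → 2 row(s).
- p[2] part_id=NULL → no match.
- p[3] part_id=4 → 2 match(es) in s → 2 row(s).
- p[4] part_id=7 → 2 match(es) in s → 2 row(s).
- p[5] part_id=3 → 5 match(es) in s → 5 row(s).
- plus 3 unmatched s row(s), each kept with NULL p columns.

(Carol, NULL, NULL, 44); (Grace, pink, Gizmo, 7); (Ken, gray, Bolt, 48); (Ken, pink, Gizmo, 48); (Ken, red, Bolt, 48); (Ken, white, Sensor, 48); (Ken, NULL, Widget, 48); (Liam, NULL, NULL, 23); (Nora, NULL, NULL, 38); (Quinn, gray, Bolt, 28); (Quinn, pink, Gizmo, 28); (Quinn, red, Bolt, 28); (Quinn, white, Sensor, 28); (Quinn, NULL, Widget, 28); (Vik, pink, Gizmo, 33); (NULL, pink, Gizmo, 2)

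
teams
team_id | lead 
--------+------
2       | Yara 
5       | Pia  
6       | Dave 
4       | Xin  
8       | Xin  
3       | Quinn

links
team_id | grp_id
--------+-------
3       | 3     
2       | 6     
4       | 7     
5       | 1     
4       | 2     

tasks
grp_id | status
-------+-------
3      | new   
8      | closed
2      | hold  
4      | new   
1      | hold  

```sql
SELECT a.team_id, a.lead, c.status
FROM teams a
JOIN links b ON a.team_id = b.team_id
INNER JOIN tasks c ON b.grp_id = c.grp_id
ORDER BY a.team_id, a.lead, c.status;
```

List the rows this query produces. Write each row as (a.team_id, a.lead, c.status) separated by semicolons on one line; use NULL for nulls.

(3, Quinn, new); (4, Xin, hold); (5, Pia, hold)

Joins associate left-to-right: teams INNER JOIN links on team_id gives 5 intermediate row(s).
Then INNER JOIN `tasks c` on grp_id: keep only rows whose b.grp_id appears in c.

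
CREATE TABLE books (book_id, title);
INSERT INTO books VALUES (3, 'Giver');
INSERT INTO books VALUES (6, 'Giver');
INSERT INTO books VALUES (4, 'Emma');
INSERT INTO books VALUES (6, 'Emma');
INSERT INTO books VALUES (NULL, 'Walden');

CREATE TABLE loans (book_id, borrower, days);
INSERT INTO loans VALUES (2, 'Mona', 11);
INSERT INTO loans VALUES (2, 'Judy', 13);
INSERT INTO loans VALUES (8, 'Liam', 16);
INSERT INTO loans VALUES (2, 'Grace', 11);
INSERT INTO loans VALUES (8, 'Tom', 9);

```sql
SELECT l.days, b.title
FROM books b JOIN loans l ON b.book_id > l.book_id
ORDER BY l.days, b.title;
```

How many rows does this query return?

INNER JOIN keeps only pairs where the ON condition holds.
Matching on b.book_id > l.book_id. A NULL in a compared column never satisfies the condition.
Matched pairs: 12.
Total: 12 rows.

12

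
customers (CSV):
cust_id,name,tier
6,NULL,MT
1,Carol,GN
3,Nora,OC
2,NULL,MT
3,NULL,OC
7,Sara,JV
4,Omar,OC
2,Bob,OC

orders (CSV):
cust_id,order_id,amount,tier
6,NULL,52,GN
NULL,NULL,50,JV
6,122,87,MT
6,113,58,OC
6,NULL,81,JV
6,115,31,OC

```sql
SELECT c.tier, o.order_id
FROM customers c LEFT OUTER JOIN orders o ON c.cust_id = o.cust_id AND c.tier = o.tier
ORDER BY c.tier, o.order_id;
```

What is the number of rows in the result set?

LEFT JOIN keeps every row from `customers`; unmatched rows get NULL for `orders`'s columns.
Matching on c.cust_id = o.cust_id AND c.tier = o.tier. A NULL in a compared column never satisfies the condition.
- c (cust_id=6, tier=MT) pairs with 1 row(s) of o.
- c (cust_id=1, tier=GN) has no partner → padded with NULL.
- c (cust_id=3, tier=OC) has no partner → padded with NULL.
- c (cust_id=2, tier=MT) has no partner → padded with NULL.
- c (cust_id=3, tier=OC) has no partner → padded with NULL.
- c (cust_id=7, tier=JV) has no partner → padded with NULL.
- c (cust_id=4, tier=OC) has no partner → padded with NULL.
- c (cust_id=2, tier=OC) has no partner → padded with NULL.
Total: 1 matched + 7 padded = 8 rows.

8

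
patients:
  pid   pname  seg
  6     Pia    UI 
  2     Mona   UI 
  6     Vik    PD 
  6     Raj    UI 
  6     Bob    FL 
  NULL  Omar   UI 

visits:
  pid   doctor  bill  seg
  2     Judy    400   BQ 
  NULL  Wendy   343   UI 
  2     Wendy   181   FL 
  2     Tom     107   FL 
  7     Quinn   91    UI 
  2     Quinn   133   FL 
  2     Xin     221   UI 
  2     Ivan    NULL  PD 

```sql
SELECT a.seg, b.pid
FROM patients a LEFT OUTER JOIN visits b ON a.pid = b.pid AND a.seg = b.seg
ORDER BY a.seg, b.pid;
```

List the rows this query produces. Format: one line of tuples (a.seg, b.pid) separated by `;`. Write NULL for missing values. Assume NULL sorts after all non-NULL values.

(FL, NULL); (PD, NULL); (UI, 2); (UI, NULL); (UI, NULL); (UI, NULL)

LEFT JOIN keeps every row from `patients`; unmatched rows get NULL for `visits`'s columns.
Matching on a.pid = b.pid AND a.seg = b.seg. A NULL in a compared column never satisfies the condition.
- a[0] pid=6, seg=UI → no match; kept with NULLs on the b side.
- a[1] pid=2, seg=UI → 1 match(es) in b → 1 row(s).
- a[2] pid=6, seg=PD → no match; kept with NULLs on the b side.
- a[3] pid=6, seg=UI → no match; kept with NULLs on the b side.
- a[4] pid=6, seg=FL → no match; kept with NULLs on the b side.
- a[5] pid=NULL, seg=UI → no match; kept with NULLs on the b side.
After projecting and ordering:
a.seg | b.pid
FL | NULL
PD | NULL
UI | 2
UI | NULL
UI | NULL
UI | NULL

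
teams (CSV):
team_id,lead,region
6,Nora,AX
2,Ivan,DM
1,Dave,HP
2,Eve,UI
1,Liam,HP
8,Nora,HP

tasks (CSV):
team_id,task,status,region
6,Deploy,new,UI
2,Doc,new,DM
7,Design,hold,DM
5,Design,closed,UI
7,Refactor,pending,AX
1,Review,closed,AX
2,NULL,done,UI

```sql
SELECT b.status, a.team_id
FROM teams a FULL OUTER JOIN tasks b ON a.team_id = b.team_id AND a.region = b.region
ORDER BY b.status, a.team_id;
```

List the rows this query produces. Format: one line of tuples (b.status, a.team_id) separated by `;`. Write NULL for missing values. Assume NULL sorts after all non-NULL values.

FULL OUTER JOIN keeps every row from both sides; unmatched rows get NULL for the other side's columns.
Matching on a.team_id = b.team_id AND a.region = b.region.
- a[0] team_id=6, region=AX → no match; kept with NULLs on the b side.
- a[1] team_id=2, region=DM → 1 match(es) in b → 1 row(s).
- a[2] team_id=1, region=HP → no match; kept with NULLs on the b side.
- a[3] team_id=2, region=UI → 1 match(es) in b → 1 row(s).
- a[4] team_id=1, region=HP → no match; kept with NULLs on the b side.
- a[5] team_id=8, region=HP → no match; kept with NULLs on the b side.
- plus 5 unmatched b row(s), each kept with NULL a columns.

(closed, NULL); (closed, NULL); (done, 2); (hold, NULL); (new, 2); (new, NULL); (pending, NULL); (NULL, 1); (NULL, 1); (NULL, 6); (NULL, 8)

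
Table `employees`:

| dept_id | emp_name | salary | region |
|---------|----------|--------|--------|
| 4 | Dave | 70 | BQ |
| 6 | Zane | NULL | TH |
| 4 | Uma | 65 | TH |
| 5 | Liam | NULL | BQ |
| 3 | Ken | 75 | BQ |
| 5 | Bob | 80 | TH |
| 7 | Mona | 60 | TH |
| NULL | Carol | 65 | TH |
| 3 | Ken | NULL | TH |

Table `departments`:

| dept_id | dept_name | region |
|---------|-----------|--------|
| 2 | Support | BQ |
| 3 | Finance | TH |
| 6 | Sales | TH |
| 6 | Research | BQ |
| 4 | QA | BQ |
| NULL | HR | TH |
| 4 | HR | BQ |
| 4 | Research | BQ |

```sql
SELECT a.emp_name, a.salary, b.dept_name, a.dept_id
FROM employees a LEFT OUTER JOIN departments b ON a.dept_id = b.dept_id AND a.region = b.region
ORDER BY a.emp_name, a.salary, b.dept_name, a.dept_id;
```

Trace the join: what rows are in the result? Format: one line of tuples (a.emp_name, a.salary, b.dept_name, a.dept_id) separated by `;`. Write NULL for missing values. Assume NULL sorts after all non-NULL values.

(Bob, 80, NULL, 5); (Carol, 65, NULL, NULL); (Dave, 70, HR, 4); (Dave, 70, QA, 4); (Dave, 70, Research, 4); (Ken, 75, NULL, 3); (Ken, NULL, Finance, 3); (Liam, NULL, NULL, 5); (Mona, 60, NULL, 7); (Uma, 65, NULL, 4); (Zane, NULL, Sales, 6)

LEFT JOIN keeps every row from `employees`; unmatched rows get NULL for `departments`'s columns.
Matching on a.dept_id = b.dept_id AND a.region = b.region. A NULL in a compared column never satisfies the condition.
Matched pairs: 5; unmatched a rows kept: 6.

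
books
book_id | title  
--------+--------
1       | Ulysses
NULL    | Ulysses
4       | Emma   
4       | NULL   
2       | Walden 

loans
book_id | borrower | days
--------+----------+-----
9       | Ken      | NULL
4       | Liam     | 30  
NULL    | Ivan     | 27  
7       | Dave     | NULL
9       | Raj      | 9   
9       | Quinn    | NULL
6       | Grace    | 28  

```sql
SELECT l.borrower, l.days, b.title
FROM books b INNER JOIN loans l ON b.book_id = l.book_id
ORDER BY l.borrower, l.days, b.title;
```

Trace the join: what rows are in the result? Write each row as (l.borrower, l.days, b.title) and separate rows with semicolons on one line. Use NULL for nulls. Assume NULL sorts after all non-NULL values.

INNER JOIN keeps only pairs where the ON condition holds.
Matching on b.book_id = l.book_id. A NULL in a compared column never satisfies the condition.
- book_id=1: no matching l row, dropped.
- book_id=NULL: no matching l row, dropped.
- book_id=4: 1 matching l row(s), so 1 row(s) emitted.
- book_id=4: 1 matching l row(s), so 1 row(s) emitted.
- book_id=2: no matching l row, dropped.
After projecting and ordering:
l.borrower | l.days | b.title
Liam | 30 | Emma
Liam | 30 | NULL

(Liam, 30, Emma); (Liam, 30, NULL)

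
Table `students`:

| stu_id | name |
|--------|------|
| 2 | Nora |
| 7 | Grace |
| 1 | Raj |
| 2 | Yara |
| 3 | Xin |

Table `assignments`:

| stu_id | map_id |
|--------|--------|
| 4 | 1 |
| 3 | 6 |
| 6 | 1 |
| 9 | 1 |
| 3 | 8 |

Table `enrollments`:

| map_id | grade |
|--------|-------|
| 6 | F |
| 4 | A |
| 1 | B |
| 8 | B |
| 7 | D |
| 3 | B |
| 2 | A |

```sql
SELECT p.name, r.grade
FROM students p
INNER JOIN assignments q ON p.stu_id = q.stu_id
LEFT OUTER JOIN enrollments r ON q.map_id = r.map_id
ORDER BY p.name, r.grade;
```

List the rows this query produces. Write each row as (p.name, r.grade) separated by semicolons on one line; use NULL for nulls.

(Xin, B); (Xin, F)

Joins associate left-to-right: students INNER JOIN assignments on stu_id gives 2 intermediate row(s).
Then LEFT JOIN `enrollments r` on map_id: each of those 2 rows is kept; rows whose q.map_id has no match in r get NULL for r's columns.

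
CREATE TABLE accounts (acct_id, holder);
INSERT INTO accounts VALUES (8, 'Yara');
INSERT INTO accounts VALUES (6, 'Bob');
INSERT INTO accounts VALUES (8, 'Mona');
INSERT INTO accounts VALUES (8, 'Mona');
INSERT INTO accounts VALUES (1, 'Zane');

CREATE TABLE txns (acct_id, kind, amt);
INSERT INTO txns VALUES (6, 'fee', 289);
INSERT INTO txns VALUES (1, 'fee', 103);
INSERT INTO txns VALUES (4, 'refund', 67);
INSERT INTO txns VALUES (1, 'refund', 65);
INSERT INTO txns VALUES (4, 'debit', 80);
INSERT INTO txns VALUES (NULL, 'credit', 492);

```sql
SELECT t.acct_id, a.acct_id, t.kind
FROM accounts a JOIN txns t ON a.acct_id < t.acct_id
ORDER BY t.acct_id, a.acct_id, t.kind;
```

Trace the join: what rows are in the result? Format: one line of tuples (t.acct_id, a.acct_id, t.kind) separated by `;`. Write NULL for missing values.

(4, 1, debit); (4, 1, refund); (6, 1, fee)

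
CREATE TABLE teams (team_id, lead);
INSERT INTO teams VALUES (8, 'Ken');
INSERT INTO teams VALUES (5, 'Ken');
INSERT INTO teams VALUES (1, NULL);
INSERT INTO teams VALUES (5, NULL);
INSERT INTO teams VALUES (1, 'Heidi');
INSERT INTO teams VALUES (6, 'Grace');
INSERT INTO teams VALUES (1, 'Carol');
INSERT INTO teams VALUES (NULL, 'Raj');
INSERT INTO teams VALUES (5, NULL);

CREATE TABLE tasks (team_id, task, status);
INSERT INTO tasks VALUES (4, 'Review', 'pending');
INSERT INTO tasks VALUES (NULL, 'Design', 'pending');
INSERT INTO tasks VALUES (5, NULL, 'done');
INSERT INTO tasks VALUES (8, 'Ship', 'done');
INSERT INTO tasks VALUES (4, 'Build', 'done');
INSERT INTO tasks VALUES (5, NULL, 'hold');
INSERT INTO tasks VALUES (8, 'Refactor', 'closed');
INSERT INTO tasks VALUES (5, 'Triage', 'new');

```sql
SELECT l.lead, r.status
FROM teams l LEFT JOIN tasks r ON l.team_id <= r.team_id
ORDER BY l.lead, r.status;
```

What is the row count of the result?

41

LEFT JOIN keeps every row from `teams`; unmatched rows get NULL for `tasks`'s columns.
Matching on l.team_id <= r.team_id. A NULL in a compared column never satisfies the condition.
- team_id=8: 2 matching r row(s), so 2 row(s) emitted.
- team_id=5: 5 matching r row(s), so 5 row(s) emitted.
- team_id=1: 7 matching r row(s), so 7 row(s) emitted.
- team_id=5: 5 matching r row(s), so 5 row(s) emitted.
- team_id=1: 7 matching r row(s), so 7 row(s) emitted.
- team_id=6: 2 matching r row(s), so 2 row(s) emitted.
- team_id=1: 7 matching r row(s), so 7 row(s) emitted.
- team_id=NULL: no r row matches, row kept with r columns NULL.
- team_id=5: 5 matching r row(s), so 5 row(s) emitted.
Total: 40 matched + 1 padded = 41 rows.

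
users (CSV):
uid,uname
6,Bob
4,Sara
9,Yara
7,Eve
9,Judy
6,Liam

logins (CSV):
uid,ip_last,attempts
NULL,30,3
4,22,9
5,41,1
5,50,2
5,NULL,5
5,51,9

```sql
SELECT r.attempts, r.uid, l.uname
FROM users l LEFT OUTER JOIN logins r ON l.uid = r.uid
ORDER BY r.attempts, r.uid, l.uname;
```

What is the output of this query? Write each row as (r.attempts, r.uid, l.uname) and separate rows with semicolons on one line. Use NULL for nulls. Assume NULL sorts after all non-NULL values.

(9, 4, Sara); (NULL, NULL, Bob); (NULL, NULL, Eve); (NULL, NULL, Judy); (NULL, NULL, Liam); (NULL, NULL, Yara)

LEFT JOIN keeps every row from `users`; unmatched rows get NULL for `logins`'s columns.
Matching on l.uid = r.uid. A NULL in a compared column never satisfies the condition.
Matched pairs: 1; unmatched l rows kept: 5.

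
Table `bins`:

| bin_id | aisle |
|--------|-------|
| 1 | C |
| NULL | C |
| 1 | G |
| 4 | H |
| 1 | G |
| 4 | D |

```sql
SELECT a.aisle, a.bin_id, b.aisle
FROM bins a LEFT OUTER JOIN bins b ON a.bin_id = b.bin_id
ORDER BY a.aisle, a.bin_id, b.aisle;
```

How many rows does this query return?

14

LEFT JOIN keeps every row from `bins a`; unmatched rows get NULL for `bins b`'s columns.
Matching on a.bin_id = b.bin_id. A NULL in a compared column never satisfies the condition.
Matched pairs: 13; unmatched a rows kept: 1.
Total: 13 matched + 1 padded = 14 rows.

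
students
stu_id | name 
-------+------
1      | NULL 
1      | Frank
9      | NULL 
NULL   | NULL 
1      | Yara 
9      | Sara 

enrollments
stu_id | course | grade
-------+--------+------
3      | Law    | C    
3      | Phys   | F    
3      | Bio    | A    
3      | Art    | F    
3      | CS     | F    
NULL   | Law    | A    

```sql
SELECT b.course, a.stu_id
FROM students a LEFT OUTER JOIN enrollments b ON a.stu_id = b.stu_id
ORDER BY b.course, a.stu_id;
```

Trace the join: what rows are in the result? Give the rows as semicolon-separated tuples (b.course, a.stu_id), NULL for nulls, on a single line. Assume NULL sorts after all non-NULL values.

(NULL, 1); (NULL, 1); (NULL, 1); (NULL, 9); (NULL, 9); (NULL, NULL)

LEFT JOIN keeps every row from `students`; unmatched rows get NULL for `enrollments`'s columns.
Matching on a.stu_id = b.stu_id. A NULL in a compared column never satisfies the condition.
Matched pairs: 0; unmatched a rows kept: 6.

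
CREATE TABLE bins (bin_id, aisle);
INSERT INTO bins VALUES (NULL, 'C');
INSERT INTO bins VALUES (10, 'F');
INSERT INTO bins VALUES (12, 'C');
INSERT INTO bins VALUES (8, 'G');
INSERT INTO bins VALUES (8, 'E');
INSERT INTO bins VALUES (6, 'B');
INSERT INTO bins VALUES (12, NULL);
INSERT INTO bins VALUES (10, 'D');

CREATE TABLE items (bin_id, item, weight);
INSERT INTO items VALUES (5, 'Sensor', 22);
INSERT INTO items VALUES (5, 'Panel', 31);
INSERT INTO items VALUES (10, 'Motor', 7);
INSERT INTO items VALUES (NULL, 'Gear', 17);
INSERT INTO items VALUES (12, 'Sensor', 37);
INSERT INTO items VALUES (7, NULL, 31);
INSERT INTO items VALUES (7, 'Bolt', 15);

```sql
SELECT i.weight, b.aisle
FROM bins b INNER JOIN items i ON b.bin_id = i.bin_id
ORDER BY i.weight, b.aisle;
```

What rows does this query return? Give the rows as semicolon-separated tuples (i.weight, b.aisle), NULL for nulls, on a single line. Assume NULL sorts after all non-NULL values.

(7, D); (7, F); (37, C); (37, NULL)

INNER JOIN keeps only pairs where the ON condition holds.
Matching on b.bin_id = i.bin_id. A NULL in a compared column never satisfies the condition.
Matched pairs: 4.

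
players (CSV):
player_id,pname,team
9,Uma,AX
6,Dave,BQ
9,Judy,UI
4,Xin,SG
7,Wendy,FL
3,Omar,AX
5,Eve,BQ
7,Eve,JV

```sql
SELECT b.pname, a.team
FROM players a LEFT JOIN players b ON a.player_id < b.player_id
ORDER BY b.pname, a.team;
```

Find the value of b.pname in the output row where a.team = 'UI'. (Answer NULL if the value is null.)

LEFT JOIN keeps every row from `players a`; unmatched rows get NULL for `players b`'s columns.
Matching on a.player_id < b.player_id.
- a (player_id=9) has no partner → padded with NULL.
- a (player_id=6) pairs with 4 row(s) of b.
- a (player_id=9) has no partner → padded with NULL.
- a (player_id=4) pairs with 6 row(s) of b.
- a (player_id=7) pairs with 2 row(s) of b.
- a (player_id=3) pairs with 7 row(s) of b.
- a (player_id=5) pairs with 5 row(s) of b.
- a (player_id=7) pairs with 2 row(s) of b.

NULL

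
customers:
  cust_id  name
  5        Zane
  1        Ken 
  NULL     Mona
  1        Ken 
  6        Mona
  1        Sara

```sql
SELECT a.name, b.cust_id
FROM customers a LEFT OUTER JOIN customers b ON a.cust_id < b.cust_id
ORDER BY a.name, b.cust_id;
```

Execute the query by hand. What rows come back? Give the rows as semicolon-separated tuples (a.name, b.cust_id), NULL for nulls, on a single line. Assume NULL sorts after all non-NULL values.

LEFT JOIN keeps every row from `customers a`; unmatched rows get NULL for `customers b`'s columns.
Matching on a.cust_id < b.cust_id. A NULL in a compared column never satisfies the condition.
Matched pairs: 7; unmatched a rows kept: 2.

(Ken, 5); (Ken, 5); (Ken, 6); (Ken, 6); (Mona, NULL); (Mona, NULL); (Sara, 5); (Sara, 6); (Zane, 6)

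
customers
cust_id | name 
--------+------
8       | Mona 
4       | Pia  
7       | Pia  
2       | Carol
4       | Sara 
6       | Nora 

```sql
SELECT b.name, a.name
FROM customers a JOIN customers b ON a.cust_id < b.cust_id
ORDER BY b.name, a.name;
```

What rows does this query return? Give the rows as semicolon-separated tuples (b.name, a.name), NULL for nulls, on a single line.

(Mona, Carol); (Mona, Nora); (Mona, Pia); (Mona, Pia); (Mona, Sara); (Nora, Carol); (Nora, Pia); (Nora, Sara); (Pia, Carol); (Pia, Carol); (Pia, Nora); (Pia, Pia); (Pia, Sara); (Sara, Carol)

INNER JOIN keeps only pairs where the ON condition holds.
Matching on a.cust_id < b.cust_id.
Matched pairs: 14.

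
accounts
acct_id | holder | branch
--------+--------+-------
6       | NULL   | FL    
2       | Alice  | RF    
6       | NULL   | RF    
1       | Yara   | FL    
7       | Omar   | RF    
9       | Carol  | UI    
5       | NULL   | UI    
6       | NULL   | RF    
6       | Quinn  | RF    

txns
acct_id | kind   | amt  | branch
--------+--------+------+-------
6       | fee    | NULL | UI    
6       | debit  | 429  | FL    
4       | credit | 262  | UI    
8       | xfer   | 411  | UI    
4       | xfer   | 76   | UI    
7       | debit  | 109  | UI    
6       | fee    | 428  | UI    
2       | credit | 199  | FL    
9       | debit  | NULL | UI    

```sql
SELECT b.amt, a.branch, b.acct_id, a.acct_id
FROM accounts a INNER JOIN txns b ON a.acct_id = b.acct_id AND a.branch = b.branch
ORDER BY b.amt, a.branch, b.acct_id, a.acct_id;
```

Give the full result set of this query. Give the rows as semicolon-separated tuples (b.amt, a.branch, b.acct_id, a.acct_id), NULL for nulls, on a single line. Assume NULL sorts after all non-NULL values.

INNER JOIN keeps only pairs where the ON condition holds.
Matching on a.acct_id = b.acct_id AND a.branch = b.branch.
- acct_id=6, branch=FL: 1 matching b row(s), so 1 row(s) emitted.
- acct_id=2, branch=RF: no matching b row, dropped.
- acct_id=6, branch=RF: no matching b row, dropped.
- acct_id=1, branch=FL: no matching b row, dropped.
- acct_id=7, branch=RF: no matching b row, dropped.
- acct_id=9, branch=UI: 1 matching b row(s), so 1 row(s) emitted.
- acct_id=5, branch=UI: no matching b row, dropped.
- acct_id=6, branch=RF: no matching b row, dropped.
- acct_id=6, branch=RF: no matching b row, dropped.
After projecting and ordering:
b.amt | a.branch | b.acct_id | a.acct_id
429 | FL | 6 | 6
NULL | UI | 9 | 9

(429, FL, 6, 6); (NULL, UI, 9, 9)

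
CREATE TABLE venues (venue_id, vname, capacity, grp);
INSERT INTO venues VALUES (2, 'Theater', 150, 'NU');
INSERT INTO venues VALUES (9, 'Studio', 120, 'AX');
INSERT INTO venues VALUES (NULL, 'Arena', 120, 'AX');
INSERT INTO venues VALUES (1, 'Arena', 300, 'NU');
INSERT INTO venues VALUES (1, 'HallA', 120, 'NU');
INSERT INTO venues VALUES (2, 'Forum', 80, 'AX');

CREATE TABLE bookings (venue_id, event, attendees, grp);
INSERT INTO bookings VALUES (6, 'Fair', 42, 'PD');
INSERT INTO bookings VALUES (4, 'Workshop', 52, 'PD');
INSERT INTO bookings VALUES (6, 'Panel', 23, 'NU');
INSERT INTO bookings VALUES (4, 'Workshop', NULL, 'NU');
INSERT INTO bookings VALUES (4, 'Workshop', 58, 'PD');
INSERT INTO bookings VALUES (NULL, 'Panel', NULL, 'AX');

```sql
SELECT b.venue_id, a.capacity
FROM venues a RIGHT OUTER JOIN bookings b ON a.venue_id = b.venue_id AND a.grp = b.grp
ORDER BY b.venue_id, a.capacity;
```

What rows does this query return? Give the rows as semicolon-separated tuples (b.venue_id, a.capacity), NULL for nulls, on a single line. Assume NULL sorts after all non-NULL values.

(4, NULL); (4, NULL); (4, NULL); (6, NULL); (6, NULL); (NULL, NULL)

RIGHT JOIN keeps every row from `bookings`; unmatched rows get NULL for `venues`'s columns.
Matching on a.venue_id = b.venue_id AND a.grp = b.grp. A NULL in a compared column never satisfies the condition.
Matched pairs: 0; unmatched b rows kept: 6.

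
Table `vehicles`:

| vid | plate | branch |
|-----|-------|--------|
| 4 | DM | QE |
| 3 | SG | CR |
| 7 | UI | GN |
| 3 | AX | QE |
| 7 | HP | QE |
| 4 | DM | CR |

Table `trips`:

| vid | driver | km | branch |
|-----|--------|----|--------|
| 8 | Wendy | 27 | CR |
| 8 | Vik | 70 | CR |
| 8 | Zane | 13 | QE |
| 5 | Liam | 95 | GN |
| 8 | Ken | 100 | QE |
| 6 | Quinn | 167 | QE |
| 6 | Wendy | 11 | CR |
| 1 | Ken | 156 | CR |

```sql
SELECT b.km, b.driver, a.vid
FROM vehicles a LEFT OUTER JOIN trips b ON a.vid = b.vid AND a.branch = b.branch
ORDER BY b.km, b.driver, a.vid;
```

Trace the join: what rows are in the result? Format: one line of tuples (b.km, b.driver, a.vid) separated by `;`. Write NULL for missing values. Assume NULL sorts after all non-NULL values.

LEFT JOIN keeps every row from `vehicles`; unmatched rows get NULL for `trips`'s columns.
Matching on a.vid = b.vid AND a.branch = b.branch.
Matched pairs: 0; unmatched a rows kept: 6.

(NULL, NULL, 3); (NULL, NULL, 3); (NULL, NULL, 4); (NULL, NULL, 4); (NULL, NULL, 7); (NULL, NULL, 7)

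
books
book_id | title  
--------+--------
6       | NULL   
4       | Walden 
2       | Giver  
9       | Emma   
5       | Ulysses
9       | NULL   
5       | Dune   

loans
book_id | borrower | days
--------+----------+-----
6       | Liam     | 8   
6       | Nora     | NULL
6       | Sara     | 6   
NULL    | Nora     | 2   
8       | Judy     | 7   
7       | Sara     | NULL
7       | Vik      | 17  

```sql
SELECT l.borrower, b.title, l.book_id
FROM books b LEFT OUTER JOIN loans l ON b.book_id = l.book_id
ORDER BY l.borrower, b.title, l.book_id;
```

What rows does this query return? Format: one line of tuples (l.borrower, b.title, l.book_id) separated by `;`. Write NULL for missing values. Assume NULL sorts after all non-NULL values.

(Liam, NULL, 6); (Nora, NULL, 6); (Sara, NULL, 6); (NULL, Dune, NULL); (NULL, Emma, NULL); (NULL, Giver, NULL); (NULL, Ulysses, NULL); (NULL, Walden, NULL); (NULL, NULL, NULL)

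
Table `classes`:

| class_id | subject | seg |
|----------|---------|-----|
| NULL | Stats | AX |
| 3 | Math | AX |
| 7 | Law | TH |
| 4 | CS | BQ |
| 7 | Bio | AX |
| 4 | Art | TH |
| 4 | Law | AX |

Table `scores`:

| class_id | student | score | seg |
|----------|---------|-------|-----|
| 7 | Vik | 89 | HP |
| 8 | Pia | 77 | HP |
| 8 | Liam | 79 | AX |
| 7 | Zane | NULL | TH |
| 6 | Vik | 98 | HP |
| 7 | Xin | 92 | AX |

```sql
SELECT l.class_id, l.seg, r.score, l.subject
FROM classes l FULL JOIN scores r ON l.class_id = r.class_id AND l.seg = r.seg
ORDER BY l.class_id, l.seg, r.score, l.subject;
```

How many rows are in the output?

FULL OUTER JOIN keeps every row from both sides; unmatched rows get NULL for the other side's columns.
Matching on l.class_id = r.class_id AND l.seg = r.seg. A NULL in a compared column never satisfies the condition.
- class_id=NULL, seg=AX: no r row matches, row kept with r columns NULL.
- class_id=3, seg=AX: no r row matches, row kept with r columns NULL.
- class_id=7, seg=TH: 1 matching r row(s), so 1 row(s) emitted.
- class_id=4, seg=BQ: no r row matches, row kept with r columns NULL.
- class_id=7, seg=AX: 1 matching r row(s), so 1 row(s) emitted.
- class_id=4, seg=TH: no r row matches, row kept with r columns NULL.
- class_id=4, seg=AX: no r row matches, row kept with r columns NULL.
- 4 row(s) from r found no l partner → padded with NULL.
Total: 2 matched + 9 padded = 11 rows.

11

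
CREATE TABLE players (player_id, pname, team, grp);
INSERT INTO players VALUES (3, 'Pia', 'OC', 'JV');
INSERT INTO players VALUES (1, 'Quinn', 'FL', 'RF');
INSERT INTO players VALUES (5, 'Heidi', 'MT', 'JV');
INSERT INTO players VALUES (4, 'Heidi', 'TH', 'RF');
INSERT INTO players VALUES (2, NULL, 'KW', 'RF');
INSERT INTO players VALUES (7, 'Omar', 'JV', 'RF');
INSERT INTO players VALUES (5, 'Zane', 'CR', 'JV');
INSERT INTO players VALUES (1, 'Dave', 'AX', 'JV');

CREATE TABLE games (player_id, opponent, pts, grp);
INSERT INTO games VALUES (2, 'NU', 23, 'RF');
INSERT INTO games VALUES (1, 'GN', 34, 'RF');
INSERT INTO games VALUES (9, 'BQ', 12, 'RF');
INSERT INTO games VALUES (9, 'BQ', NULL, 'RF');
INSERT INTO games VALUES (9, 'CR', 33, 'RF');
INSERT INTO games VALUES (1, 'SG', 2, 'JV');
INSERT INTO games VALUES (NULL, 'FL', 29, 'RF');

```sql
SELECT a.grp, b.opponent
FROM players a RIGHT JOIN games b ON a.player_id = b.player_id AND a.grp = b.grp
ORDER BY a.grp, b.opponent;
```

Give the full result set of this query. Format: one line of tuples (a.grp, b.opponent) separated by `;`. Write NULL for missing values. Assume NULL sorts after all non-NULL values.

(JV, SG); (RF, GN); (RF, NU); (NULL, BQ); (NULL, BQ); (NULL, CR); (NULL, FL)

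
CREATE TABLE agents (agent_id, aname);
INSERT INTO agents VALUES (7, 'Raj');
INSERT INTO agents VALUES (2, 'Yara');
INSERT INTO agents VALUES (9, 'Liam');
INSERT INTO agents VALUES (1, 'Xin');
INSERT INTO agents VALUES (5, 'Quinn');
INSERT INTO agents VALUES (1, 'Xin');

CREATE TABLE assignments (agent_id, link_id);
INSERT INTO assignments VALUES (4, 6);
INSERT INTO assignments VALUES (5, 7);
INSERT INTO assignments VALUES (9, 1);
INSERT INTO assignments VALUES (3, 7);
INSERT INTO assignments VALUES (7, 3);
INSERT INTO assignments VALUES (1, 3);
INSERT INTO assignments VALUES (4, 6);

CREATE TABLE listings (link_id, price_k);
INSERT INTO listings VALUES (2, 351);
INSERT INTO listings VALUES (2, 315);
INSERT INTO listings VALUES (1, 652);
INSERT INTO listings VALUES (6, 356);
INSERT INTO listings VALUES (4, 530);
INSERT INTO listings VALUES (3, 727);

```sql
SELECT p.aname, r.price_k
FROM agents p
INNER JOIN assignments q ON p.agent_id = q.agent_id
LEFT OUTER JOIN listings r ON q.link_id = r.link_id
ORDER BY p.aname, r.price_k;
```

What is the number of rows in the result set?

Evaluate left to right. First `agents p INNER JOIN assignments q` on agent_id: 5 row(s).
Then LEFT JOIN `listings r` on link_id: each of those 5 rows is kept; rows whose q.link_id has no match in r get NULL for r's columns.
Result: 5 row(s).

5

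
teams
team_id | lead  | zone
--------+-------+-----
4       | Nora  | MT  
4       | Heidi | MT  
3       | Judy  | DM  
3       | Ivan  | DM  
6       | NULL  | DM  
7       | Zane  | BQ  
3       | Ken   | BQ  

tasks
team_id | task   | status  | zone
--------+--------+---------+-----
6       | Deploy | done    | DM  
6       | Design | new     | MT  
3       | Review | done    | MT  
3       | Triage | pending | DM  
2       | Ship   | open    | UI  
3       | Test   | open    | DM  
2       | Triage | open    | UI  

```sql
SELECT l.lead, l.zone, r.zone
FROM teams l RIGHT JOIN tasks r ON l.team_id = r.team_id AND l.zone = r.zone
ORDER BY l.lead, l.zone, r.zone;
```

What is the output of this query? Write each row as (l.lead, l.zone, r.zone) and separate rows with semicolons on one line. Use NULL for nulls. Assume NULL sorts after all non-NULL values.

(Ivan, DM, DM); (Ivan, DM, DM); (Judy, DM, DM); (Judy, DM, DM); (NULL, DM, DM); (NULL, NULL, MT); (NULL, NULL, MT); (NULL, NULL, UI); (NULL, NULL, UI)

RIGHT JOIN keeps every row from `tasks`; unmatched rows get NULL for `teams`'s columns.
Matching on l.team_id = r.team_id AND l.zone = r.zone.
Matched pairs: 5; unmatched r rows kept: 4.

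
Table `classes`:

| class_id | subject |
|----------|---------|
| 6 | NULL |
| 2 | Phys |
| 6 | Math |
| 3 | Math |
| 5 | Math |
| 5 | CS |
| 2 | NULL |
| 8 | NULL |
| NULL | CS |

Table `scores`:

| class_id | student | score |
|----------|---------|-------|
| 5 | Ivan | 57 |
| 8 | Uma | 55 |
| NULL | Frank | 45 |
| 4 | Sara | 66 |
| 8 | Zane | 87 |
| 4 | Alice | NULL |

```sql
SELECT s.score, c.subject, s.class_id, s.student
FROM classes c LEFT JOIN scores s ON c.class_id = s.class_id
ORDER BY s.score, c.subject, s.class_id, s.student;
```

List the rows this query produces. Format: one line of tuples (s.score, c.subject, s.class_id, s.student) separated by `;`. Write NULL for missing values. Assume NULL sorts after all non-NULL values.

LEFT JOIN keeps every row from `classes`; unmatched rows get NULL for `scores`'s columns.
Matching on c.class_id = s.class_id. A NULL in a compared column never satisfies the condition.
- class_id=6: no s row matches, row kept with s columns NULL.
- class_id=2: no s row matches, row kept with s columns NULL.
- class_id=6: no s row matches, row kept with s columns NULL.
- class_id=3: no s row matches, row kept with s columns NULL.
- class_id=5: 1 matching s row(s), so 1 row(s) emitted.
- class_id=5: 1 matching s row(s), so 1 row(s) emitted.
- class_id=2: no s row matches, row kept with s columns NULL.
- class_id=8: 2 matching s row(s), so 2 row(s) emitted.
- class_id=NULL: no s row matches, row kept with s columns NULL.
After projecting and ordering:
s.score | c.subject | s.class_id | s.student
55 | NULL | 8 | Uma
57 | CS | 5 | Ivan
57 | Math | 5 | Ivan
87 | NULL | 8 | Zane
NULL | CS | NULL | NULL
NULL | Math | NULL | NULL
NULL | Math | NULL | NULL
NULL | Phys | NULL | NULL
NULL | NULL | NULL | NULL
NULL | NULL | NULL | NULL

(55, NULL, 8, Uma); (57, CS, 5, Ivan); (57, Math, 5, Ivan); (87, NULL, 8, Zane); (NULL, CS, NULL, NULL); (NULL, Math, NULL, NULL); (NULL, Math, NULL, NULL); (NULL, Phys, NULL, NULL); (NULL, NULL, NULL, NULL); (NULL, NULL, NULL, NULL)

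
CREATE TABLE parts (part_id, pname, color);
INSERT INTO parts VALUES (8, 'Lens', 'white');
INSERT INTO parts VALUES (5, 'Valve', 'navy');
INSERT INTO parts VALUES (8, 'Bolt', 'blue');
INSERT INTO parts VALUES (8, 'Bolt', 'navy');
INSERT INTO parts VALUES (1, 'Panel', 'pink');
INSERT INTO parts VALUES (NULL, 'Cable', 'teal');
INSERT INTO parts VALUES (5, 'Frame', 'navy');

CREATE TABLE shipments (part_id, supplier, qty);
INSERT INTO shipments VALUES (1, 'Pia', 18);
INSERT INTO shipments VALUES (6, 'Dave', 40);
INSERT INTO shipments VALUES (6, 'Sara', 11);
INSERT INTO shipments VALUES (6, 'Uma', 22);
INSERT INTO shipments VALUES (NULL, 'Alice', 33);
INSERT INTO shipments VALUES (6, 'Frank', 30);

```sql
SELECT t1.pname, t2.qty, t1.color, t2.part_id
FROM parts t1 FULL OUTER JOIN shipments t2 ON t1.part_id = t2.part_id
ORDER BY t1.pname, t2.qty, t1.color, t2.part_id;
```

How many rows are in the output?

FULL OUTER JOIN keeps every row from both sides; unmatched rows get NULL for the other side's columns.
Matching on t1.part_id = t2.part_id. A NULL in a compared column never satisfies the condition.
- t1 row (part_id=8): no match → kept, t2 columns NULL.
- t1 row (part_id=5): no match → kept, t2 columns NULL.
- t1 row (part_id=8): no match → kept, t2 columns NULL.
- t1 row (part_id=8): no match → kept, t2 columns NULL.
- t1 row (part_id=1): matches 1 t2 row(s) → 1 output row(s).
- t1 row (part_id=NULL): no match → kept, t2 columns NULL.
- t1 row (part_id=5): no match → kept, t2 columns NULL.
- plus 5 unmatched t2 row(s), each kept with NULL t1 columns.
Total: 1 matched + 11 padded = 12 rows.

12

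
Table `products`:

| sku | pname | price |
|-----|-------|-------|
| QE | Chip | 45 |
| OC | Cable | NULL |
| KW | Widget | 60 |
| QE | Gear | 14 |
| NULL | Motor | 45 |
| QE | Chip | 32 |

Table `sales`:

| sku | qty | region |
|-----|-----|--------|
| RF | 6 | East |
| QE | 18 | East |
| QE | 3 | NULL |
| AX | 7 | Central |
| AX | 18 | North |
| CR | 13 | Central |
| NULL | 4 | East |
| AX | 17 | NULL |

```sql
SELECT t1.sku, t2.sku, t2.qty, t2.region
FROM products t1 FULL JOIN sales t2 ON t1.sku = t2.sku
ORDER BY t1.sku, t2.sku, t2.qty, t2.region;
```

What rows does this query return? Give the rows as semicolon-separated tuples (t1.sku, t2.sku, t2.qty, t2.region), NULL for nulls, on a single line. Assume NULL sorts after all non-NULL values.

FULL OUTER JOIN keeps every row from both sides; unmatched rows get NULL for the other side's columns.
Matching on t1.sku = t2.sku. A NULL in a compared column never satisfies the condition.
Matched pairs: 6; unmatched t1 rows kept: 3; unmatched t2 rows kept: 6.

(KW, NULL, NULL, NULL); (OC, NULL, NULL, NULL); (QE, QE, 3, NULL); (QE, QE, 3, NULL); (QE, QE, 3, NULL); (QE, QE, 18, East); (QE, QE, 18, East); (QE, QE, 18, East); (NULL, AX, 7, Central); (NULL, AX, 17, NULL); (NULL, AX, 18, North); (NULL, CR, 13, Central); (NULL, RF, 6, East); (NULL, NULL, 4, East); (NULL, NULL, NULL, NULL)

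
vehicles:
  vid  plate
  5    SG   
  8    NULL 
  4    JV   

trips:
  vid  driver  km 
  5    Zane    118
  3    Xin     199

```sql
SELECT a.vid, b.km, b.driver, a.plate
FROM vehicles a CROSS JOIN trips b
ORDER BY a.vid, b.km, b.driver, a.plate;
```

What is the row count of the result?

CROSS JOIN pairs every row of `vehicles` with every row of `trips`: 3 × 2 = 6 rows.

6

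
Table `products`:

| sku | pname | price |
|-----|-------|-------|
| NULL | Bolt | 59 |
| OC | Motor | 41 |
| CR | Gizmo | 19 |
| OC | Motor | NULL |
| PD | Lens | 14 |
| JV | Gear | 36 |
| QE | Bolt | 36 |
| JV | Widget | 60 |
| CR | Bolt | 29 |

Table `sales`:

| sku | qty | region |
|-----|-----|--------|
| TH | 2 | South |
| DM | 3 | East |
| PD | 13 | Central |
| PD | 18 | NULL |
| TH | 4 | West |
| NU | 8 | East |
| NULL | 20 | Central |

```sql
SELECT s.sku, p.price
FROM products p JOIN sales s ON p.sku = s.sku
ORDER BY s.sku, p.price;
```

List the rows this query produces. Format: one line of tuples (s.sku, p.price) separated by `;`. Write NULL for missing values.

INNER JOIN keeps only pairs where the ON condition holds.
Matching on p.sku = s.sku. A NULL in a compared column never satisfies the condition.
- p[0] sku=NULL → no match; dropped.
- p[1] sku=OC → no match; dropped.
- p[2] sku=CR → no match; dropped.
- p[3] sku=OC → no match; dropped.
- p[4] sku=PD → 2 match(es) in s → 2 row(s).
- p[5] sku=JV → no match; dropped.
- p[6] sku=QE → no match; dropped.
- p[7] sku=JV → no match; dropped.
- p[8] sku=CR → no match; dropped.
After projecting and ordering:
s.sku | p.price
PD | 14
PD | 14

(PD, 14); (PD, 14)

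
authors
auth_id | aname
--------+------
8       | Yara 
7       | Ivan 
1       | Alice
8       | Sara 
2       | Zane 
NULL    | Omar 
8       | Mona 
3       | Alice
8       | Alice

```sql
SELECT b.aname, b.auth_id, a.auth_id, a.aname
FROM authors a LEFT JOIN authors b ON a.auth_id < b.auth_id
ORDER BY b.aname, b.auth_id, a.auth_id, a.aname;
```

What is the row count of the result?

LEFT JOIN keeps every row from `authors a`; unmatched rows get NULL for `authors b`'s columns.
Matching on a.auth_id < b.auth_id. A NULL in a compared column never satisfies the condition.
- auth_id=8: no b row matches, row kept with b columns NULL.
- auth_id=7: 4 matching b row(s), so 4 row(s) emitted.
- auth_id=1: 7 matching b row(s), so 7 row(s) emitted.
- auth_id=8: no b row matches, row kept with b columns NULL.
- auth_id=2: 6 matching b row(s), so 6 row(s) emitted.
- auth_id=NULL: no b row matches, row kept with b columns NULL.
- auth_id=8: no b row matches, row kept with b columns NULL.
- auth_id=3: 5 matching b row(s), so 5 row(s) emitted.
- auth_id=8: no b row matches, row kept with b columns NULL.
Total: 22 matched + 5 padded = 27 rows.

27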